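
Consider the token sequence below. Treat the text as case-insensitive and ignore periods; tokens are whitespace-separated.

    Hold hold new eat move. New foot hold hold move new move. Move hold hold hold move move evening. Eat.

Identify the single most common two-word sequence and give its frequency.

Bigram frequencies (highest first):
  hold hold: 4
  move new: 2
  hold move: 2
  move move: 2
  hold new: 1
  new eat: 1
  … (7 more, each ≤ 1)

"hold hold", 4 times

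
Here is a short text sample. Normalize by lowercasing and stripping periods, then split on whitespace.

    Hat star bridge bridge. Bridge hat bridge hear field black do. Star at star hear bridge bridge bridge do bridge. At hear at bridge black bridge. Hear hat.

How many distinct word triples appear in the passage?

25

28 tokens → 26 trigram windows in total.
Repeated trigrams (each contributes count−1 duplicates):
  bridge bridge bridge: 2
1 duplicate windows → 26 − 1 = 25 distinct.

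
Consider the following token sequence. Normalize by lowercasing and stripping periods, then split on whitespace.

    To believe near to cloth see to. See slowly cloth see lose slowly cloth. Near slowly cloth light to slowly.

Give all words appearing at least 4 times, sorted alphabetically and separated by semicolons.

Unigram counts meeting the condition (at least 4 times):
  cloth: 4
  slowly: 4
  to: 4

cloth; slowly; to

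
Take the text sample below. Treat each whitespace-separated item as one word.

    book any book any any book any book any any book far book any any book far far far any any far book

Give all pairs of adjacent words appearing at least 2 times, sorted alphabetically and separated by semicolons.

Bigram counts meeting the condition (at least 2 times):
  any any: 4
  any book: 5
  book any: 5
  book far: 2
  far book: 2
  far far: 2

any any; any book; book any; book far; far book; far far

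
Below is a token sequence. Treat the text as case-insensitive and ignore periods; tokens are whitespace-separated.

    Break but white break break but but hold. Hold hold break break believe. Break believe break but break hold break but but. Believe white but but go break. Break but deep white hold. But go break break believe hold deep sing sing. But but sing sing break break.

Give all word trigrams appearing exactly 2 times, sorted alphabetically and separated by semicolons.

Trigram counts meeting the condition (exactly 2 times):
  break believe break: 2
  break break believe: 2
  break break but: 2
  break but but: 2
  but go break: 2
  go break break: 2

break believe break; break break believe; break break but; break but but; but go break; go break break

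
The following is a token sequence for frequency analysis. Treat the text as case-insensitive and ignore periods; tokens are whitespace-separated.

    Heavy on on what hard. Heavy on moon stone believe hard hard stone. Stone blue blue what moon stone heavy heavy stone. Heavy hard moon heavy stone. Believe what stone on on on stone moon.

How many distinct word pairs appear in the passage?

35 tokens → 34 bigram windows in total.
Repeated bigrams (each contributes count−1 duplicates):
  on on: 3
  heavy on: 2
  heavy stone: 2
  moon stone: 2
  stone believe: 2
  stone heavy: 2
7 duplicate windows → 34 − 7 = 27 distinct.

27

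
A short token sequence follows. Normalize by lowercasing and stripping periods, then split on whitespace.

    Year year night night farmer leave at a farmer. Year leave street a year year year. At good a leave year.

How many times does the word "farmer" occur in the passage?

Scanning the 21 tokens for "farmer":
  position 5: farmer
  position 9: farmer

2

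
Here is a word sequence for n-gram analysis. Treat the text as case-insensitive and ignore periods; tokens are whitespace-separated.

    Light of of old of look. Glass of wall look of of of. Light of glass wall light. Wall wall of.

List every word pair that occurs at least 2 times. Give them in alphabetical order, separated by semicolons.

Bigram counts meeting the condition (at least 2 times):
  light of: 2
  of of: 3

light of; of of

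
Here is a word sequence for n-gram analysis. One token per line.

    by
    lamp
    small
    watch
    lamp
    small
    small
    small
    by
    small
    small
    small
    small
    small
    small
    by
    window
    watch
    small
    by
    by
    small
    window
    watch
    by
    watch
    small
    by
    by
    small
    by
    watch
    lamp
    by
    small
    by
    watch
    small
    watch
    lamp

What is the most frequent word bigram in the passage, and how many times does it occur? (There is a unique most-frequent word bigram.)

Bigram frequencies (highest first):
  small small: 7
  small by: 6
  by small: 4
  watch lamp: 3
  watch small: 3
  by watch: 3
  … (9 more, each ≤ 2)

"small small", 7 times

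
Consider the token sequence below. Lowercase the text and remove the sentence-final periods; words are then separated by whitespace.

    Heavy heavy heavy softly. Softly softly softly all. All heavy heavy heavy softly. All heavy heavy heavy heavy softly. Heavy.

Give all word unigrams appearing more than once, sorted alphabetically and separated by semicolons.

all; heavy; softly

Unigram counts meeting the condition (more than once):
  all: 3
  heavy: 11
  softly: 6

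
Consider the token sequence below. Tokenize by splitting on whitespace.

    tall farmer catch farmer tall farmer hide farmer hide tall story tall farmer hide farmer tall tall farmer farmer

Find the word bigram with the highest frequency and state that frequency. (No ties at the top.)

Bigram frequencies (highest first):
  tall farmer: 4
  farmer hide: 3
  farmer tall: 2
  hide farmer: 2
  farmer catch: 1
  catch farmer: 1
  … (5 more, each ≤ 1)

"tall farmer", 4 times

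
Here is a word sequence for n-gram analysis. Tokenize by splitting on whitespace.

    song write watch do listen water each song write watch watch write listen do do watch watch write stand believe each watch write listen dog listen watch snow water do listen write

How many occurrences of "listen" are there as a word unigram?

5

Scanning the 32 tokens for "listen":
  position 5: listen
  position 13: listen
  position 24: listen
  position 26: listen
  position 31: listen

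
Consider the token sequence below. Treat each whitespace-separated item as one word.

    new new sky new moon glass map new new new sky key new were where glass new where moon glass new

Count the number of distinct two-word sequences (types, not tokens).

21 tokens → 20 bigram windows in total.
Repeated bigrams (each contributes count−1 duplicates):
  new new: 3
  glass new: 2
  moon glass: 2
  new sky: 2
5 duplicate windows → 20 − 5 = 15 distinct.

15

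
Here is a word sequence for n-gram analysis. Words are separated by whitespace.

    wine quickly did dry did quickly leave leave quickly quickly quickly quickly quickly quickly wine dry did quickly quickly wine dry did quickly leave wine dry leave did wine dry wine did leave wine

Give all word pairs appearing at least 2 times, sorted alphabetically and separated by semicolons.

did quickly; dry did; leave wine; quickly leave; quickly quickly; quickly wine; wine dry

Bigram counts meeting the condition (at least 2 times):
  did quickly: 3
  dry did: 3
  leave wine: 2
  quickly leave: 2
  quickly quickly: 6
  quickly wine: 2
  wine dry: 4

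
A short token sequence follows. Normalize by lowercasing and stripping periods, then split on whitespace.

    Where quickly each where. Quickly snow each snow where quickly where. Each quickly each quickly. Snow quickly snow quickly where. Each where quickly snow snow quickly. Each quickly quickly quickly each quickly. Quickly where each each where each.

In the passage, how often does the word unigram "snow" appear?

Scanning the 38 tokens for "snow":
  position 6: snow
  position 8: snow
  position 16: snow
  position 18: snow
  position 24: snow
  position 25: snow

6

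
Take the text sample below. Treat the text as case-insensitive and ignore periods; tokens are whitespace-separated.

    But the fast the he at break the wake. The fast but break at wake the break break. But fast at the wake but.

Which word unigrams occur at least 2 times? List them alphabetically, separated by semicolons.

Unigram counts meeting the condition (at least 2 times):
  at: 3
  break: 4
  but: 4
  fast: 3
  the: 6
  wake: 3

at; break; but; fast; the; wake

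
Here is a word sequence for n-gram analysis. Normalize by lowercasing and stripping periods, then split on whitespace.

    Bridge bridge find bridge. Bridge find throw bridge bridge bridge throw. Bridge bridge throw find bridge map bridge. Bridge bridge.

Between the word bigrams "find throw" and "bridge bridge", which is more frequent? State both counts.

"bridge bridge" (7 vs 1)

"find throw": 1 occurrence
"bridge bridge": 7 occurrences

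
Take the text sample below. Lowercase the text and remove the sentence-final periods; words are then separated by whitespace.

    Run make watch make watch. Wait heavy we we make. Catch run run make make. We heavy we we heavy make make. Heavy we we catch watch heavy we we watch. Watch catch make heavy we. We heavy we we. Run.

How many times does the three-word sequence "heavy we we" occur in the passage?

Scanning the 39 overlapping trigram windows for "heavy we we":
  position 7–9: heavy we we
  position 17–19: heavy we we
  position 23–25: heavy we we
  position 28–30: heavy we we
  position 35–37: heavy we we
  position 38–40: heavy we we

6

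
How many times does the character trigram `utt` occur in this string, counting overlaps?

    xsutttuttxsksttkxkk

Sliding a length-3 window over the 19 characters (17 positions):
  position 3–5: utt
  position 7–9: utt

2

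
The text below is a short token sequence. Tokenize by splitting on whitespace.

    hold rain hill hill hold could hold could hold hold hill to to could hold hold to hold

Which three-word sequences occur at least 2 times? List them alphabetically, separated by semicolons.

could hold hold; hold could hold

Trigram counts meeting the condition (at least 2 times):
  could hold hold: 2
  hold could hold: 2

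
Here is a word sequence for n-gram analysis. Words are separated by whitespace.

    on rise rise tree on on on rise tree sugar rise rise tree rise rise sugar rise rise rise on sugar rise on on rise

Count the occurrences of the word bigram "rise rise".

5

Scanning the 24 overlapping bigram windows for "rise rise":
  position 2–3: rise rise
  position 11–12: rise rise
  position 14–15: rise rise
  position 17–18: rise rise
  position 18–19: rise rise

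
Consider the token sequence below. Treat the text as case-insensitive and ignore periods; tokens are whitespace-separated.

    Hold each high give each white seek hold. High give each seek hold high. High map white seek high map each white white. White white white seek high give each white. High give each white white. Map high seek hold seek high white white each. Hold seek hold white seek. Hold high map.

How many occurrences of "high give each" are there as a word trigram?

4

Scanning the 51 overlapping trigram windows for "high give each":
  position 3–5: high give each
  position 9–11: high give each
  position 28–30: high give each
  position 32–34: high give each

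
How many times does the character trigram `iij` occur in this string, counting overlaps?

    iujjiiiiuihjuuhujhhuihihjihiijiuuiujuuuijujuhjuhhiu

1

Sliding a length-3 window over the 51 characters (49 positions):
  position 28–30: iij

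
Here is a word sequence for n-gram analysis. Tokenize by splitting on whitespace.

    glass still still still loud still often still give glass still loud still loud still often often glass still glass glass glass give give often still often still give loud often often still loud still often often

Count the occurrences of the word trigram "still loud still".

4

Scanning the 35 overlapping trigram windows for "still loud still":
  position 4–6: still loud still
  position 11–13: still loud still
  position 13–15: still loud still
  position 33–35: still loud still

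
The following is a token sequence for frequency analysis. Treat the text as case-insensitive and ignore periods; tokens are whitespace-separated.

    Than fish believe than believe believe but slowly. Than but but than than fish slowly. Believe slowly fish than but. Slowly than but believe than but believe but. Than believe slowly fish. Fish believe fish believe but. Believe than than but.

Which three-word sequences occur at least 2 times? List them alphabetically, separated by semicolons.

believe slowly fish; but believe than; but slowly than; slowly than but; than but believe

Trigram counts meeting the condition (at least 2 times):
  believe slowly fish: 2
  but believe than: 2
  but slowly than: 2
  slowly than but: 2
  than but believe: 2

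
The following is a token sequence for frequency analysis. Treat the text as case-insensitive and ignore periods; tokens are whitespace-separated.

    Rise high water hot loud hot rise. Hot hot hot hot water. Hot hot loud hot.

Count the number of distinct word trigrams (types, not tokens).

16 tokens → 14 trigram windows in total.
Repeated trigrams (each contributes count−1 duplicates):
  hot hot hot: 2
  hot loud hot: 2
2 duplicate windows → 14 − 2 = 12 distinct.

12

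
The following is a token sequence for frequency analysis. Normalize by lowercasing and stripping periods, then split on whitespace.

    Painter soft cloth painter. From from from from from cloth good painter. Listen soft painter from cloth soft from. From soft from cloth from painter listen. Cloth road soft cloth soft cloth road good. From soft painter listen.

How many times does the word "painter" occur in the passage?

6

Scanning the 38 tokens for "painter":
  position 1: painter
  position 4: painter
  position 12: painter
  position 15: painter
  position 25: painter
  position 37: painter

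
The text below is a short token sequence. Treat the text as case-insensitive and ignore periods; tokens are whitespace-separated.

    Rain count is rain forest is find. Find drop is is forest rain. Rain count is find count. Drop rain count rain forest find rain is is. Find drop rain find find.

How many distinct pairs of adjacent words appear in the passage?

32 tokens → 31 bigram windows in total.
Repeated bigrams (each contributes count−1 duplicates):
  is find: 3
  rain count: 3
  count is: 2
  drop rain: 2
  find drop: 2
  find find: 2
  is is: 2
  rain forest: 2
10 duplicate windows → 31 − 10 = 21 distinct.

21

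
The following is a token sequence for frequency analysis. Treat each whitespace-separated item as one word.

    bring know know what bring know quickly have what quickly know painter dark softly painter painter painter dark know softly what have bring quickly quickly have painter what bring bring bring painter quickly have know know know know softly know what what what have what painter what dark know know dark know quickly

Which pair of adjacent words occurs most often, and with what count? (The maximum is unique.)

"know know", 5 times

Bigram frequencies (highest first):
  know know: 5
  quickly have: 3
  dark know: 3
  bring know: 2
  know what: 2
  what bring: 2
  … (26 more, each ≤ 2)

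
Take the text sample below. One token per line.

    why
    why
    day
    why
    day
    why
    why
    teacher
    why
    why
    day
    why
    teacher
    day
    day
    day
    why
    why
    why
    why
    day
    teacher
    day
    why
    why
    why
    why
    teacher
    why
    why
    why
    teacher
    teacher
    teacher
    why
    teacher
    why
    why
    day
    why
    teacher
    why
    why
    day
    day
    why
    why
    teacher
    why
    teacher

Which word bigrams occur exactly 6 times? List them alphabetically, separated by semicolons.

Bigram counts meeting the condition (exactly 6 times):
  teacher why: 6
  why day: 6

teacher why; why day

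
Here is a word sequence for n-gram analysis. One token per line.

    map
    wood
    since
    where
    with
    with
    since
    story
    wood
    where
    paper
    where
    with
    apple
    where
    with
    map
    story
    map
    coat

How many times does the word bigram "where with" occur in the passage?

Scanning the 19 overlapping bigram windows for "where with":
  position 4–5: where with
  position 12–13: where with
  position 15–16: where with

3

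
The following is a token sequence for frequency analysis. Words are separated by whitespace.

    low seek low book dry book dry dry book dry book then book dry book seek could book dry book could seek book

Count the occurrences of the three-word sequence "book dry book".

Scanning the 21 overlapping trigram windows for "book dry book":
  position 4–6: book dry book
  position 9–11: book dry book
  position 13–15: book dry book
  position 18–20: book dry book

4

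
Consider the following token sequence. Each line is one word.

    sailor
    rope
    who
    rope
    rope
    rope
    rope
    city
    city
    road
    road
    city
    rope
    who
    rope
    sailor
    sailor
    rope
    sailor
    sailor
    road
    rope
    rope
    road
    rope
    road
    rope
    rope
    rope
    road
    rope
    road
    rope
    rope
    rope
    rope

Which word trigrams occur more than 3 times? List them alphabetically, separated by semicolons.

rope road rope; rope rope rope

Trigram counts meeting the condition (more than 3 times):
  rope road rope: 4
  rope rope rope: 5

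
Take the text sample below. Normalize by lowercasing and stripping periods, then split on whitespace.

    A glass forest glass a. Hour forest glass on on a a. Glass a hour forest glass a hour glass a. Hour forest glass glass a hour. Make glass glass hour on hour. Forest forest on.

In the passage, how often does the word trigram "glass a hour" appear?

Scanning the 34 overlapping trigram windows for "glass a hour":
  position 4–6: glass a hour
  position 13–15: glass a hour
  position 17–19: glass a hour
  position 20–22: glass a hour
  position 25–27: glass a hour

5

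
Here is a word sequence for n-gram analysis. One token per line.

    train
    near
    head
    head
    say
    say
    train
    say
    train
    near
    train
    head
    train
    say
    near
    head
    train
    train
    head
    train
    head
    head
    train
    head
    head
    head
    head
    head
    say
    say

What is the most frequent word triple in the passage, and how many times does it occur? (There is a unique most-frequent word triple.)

Trigram frequencies (highest first):
  head head head: 3
  head head say: 2
  head say say: 2
  train head train: 2
  head train head: 2
  train head head: 2
  … (15 more, each ≤ 1)

"head head head", 3 times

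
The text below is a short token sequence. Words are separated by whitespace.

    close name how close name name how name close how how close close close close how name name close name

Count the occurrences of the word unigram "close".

Scanning the 20 tokens for "close":
  position 1: close
  position 4: close
  position 9: close
  position 12: close
  position 13: close
  position 14: close
  position 15: close
  position 19: close

8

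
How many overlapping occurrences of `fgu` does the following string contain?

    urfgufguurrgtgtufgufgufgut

Sliding a length-3 window over the 26 characters (24 positions):
  position 3–5: fgu
  position 6–8: fgu
  position 17–19: fgu
  position 20–22: fgu
  position 23–25: fgu

5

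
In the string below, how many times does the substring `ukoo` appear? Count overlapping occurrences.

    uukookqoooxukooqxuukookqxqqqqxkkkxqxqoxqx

3

Sliding a length-4 window over the 41 characters (38 positions):
  position 2–5: ukoo
  position 12–15: ukoo
  position 19–22: ukoo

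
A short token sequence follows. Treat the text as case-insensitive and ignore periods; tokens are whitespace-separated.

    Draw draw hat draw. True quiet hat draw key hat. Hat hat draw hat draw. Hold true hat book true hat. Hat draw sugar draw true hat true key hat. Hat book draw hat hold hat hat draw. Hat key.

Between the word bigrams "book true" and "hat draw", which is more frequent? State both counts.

"hat draw" (6 vs 1)

"book true": 1 occurrence
"hat draw": 6 occurrences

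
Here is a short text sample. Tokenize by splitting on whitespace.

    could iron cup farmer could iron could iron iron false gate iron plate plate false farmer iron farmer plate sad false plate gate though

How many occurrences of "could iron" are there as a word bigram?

3

Scanning the 23 overlapping bigram windows for "could iron":
  position 1–2: could iron
  position 5–6: could iron
  position 7–8: could iron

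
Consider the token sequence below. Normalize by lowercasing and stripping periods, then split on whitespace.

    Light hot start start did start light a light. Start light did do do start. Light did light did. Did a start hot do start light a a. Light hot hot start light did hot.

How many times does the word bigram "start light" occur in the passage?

Scanning the 34 overlapping bigram windows for "start light":
  position 6–7: start light
  position 10–11: start light
  position 15–16: start light
  position 25–26: start light
  position 32–33: start light

5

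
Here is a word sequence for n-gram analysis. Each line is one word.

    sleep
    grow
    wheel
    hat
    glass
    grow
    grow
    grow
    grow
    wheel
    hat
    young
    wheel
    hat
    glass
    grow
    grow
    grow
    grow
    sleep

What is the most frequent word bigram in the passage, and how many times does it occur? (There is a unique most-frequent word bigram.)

"grow grow", 6 times

Bigram frequencies (highest first):
  grow grow: 6
  wheel hat: 3
  grow wheel: 2
  hat glass: 2
  glass grow: 2
  sleep grow: 1
  … (3 more, each ≤ 1)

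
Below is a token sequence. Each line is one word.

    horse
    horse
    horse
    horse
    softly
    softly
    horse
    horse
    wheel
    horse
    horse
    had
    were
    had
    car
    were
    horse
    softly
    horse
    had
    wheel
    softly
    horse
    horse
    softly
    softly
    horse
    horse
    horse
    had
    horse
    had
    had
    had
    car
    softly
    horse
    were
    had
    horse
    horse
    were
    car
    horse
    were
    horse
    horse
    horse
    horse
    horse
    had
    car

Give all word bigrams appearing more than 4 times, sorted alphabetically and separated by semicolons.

horse had; horse horse; softly horse

Bigram counts meeting the condition (more than 4 times):
  horse had: 5
  horse horse: 13
  softly horse: 5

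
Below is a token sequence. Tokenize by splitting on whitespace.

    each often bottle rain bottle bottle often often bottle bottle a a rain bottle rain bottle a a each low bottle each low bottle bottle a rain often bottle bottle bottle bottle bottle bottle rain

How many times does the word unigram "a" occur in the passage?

5

Scanning the 35 tokens for "a":
  position 11: a
  position 12: a
  position 17: a
  position 18: a
  position 26: a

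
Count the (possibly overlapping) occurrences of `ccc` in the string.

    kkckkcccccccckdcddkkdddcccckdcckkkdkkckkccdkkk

Sliding a length-3 window over the 46 characters (44 positions):
  position 6–8: ccc
  position 7–9: ccc
  position 8–10: ccc
  position 9–11: ccc
  position 10–12: ccc
  position 11–13: ccc
  position 24–26: ccc
  position 25–27: ccc

8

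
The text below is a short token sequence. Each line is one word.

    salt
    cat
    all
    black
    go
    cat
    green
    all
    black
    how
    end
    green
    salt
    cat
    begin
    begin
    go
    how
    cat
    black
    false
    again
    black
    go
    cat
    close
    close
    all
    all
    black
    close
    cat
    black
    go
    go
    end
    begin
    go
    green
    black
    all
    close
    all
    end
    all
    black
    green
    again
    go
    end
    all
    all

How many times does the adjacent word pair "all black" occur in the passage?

Scanning the 51 overlapping bigram windows for "all black":
  position 3–4: all black
  position 8–9: all black
  position 29–30: all black
  position 45–46: all black

4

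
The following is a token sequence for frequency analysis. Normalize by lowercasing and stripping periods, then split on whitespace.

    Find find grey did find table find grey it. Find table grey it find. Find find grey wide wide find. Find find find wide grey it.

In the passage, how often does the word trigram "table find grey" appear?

1

Scanning the 24 overlapping trigram windows for "table find grey":
  position 6–8: table find grey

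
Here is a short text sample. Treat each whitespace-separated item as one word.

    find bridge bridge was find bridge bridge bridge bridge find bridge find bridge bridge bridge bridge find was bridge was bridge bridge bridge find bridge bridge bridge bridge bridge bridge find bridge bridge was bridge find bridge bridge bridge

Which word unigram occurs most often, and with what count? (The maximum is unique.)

"bridge", 27 times

Unigram frequencies (highest first):
  bridge: 27
  find: 8
  was: 4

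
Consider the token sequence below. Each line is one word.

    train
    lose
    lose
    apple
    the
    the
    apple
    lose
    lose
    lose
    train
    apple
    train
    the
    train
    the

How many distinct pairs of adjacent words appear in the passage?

16 tokens → 15 bigram windows in total.
Repeated bigrams (each contributes count−1 duplicates):
  lose lose: 3
  train the: 2
3 duplicate windows → 15 − 3 = 12 distinct.

12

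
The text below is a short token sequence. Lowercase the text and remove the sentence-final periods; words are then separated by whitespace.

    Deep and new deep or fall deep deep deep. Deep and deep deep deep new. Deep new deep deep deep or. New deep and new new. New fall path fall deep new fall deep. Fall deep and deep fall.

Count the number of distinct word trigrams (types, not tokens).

39 tokens → 37 trigram windows in total.
Repeated trigrams (each contributes count−1 duplicates):
  deep deep deep: 4
  deep and deep: 2
  deep and new: 2
  deep new deep: 2
6 duplicate windows → 37 − 6 = 31 distinct.

31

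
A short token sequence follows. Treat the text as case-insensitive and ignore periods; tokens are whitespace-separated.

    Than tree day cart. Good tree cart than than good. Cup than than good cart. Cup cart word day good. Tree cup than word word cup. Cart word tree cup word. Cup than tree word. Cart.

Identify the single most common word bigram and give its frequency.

"cup than", 3 times

Bigram frequencies (highest first):
  cup than: 3
  than tree: 2
  good tree: 2
  than than: 2
  than good: 2
  cup cart: 2
  … (19 more, each ≤ 2)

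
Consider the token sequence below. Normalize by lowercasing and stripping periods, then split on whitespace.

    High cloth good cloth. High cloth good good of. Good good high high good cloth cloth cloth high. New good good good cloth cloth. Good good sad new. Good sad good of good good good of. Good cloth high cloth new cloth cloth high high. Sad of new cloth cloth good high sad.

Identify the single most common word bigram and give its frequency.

"good good", 7 times

Bigram frequencies (highest first):
  good good: 7
  cloth cloth: 5
  cloth good: 4
  good cloth: 4
  cloth high: 4
  high cloth: 3
  … (15 more, each ≤ 3)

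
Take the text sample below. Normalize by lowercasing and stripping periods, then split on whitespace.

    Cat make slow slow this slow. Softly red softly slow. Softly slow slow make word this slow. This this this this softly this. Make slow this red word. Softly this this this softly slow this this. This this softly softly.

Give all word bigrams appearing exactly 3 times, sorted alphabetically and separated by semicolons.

Bigram counts meeting the condition (exactly 3 times):
  softly slow: 3
  this softly: 3

softly slow; this softly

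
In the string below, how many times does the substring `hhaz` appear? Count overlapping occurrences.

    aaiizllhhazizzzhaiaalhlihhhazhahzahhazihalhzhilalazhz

Sliding a length-4 window over the 53 characters (50 positions):
  position 8–11: hhaz
  position 26–29: hhaz
  position 35–38: hhaz

3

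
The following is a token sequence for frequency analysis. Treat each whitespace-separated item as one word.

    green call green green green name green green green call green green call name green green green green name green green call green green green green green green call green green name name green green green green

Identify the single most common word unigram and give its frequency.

"green", 27 times

Unigram frequencies (highest first):
  green: 27
  call: 5
  name: 5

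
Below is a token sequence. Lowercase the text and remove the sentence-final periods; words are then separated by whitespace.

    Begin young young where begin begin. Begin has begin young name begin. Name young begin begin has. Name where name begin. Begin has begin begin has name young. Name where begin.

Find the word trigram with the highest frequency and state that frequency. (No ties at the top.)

Trigram frequencies (highest first):
  begin begin has: 4
  begin has begin: 2
  begin has name: 2
  begin young young: 1
  young young where: 1
  young where begin: 1
  … (18 more, each ≤ 1)

"begin begin has", 4 times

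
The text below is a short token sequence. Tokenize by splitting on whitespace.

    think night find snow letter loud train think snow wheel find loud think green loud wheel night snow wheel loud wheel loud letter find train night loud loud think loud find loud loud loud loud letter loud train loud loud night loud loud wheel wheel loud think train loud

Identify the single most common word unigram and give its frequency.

"loud", 19 times

Unigram frequencies (highest first):
  loud: 19
  wheel: 6
  think: 5
  night: 4
  find: 4
  train: 4
  … (3 more, each ≤ 3)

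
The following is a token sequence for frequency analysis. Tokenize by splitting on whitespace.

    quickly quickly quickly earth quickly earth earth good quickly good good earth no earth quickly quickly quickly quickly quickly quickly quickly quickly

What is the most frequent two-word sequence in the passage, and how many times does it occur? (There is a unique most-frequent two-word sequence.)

"quickly quickly", 9 times

Bigram frequencies (highest first):
  quickly quickly: 9
  quickly earth: 2
  earth quickly: 2
  earth earth: 1
  earth good: 1
  good quickly: 1
  … (5 more, each ≤ 1)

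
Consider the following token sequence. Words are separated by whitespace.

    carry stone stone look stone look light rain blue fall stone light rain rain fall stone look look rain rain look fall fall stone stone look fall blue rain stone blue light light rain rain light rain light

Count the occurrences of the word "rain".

Scanning the 38 tokens for "rain":
  position 8: rain
  position 13: rain
  position 14: rain
  position 19: rain
  position 20: rain
  position 29: rain
  position 34: rain
  position 35: rain
  position 37: rain

9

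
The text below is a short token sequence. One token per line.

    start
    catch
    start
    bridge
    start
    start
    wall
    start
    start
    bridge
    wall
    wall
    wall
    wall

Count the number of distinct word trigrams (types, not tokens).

11

14 tokens → 12 trigram windows in total.
Repeated trigrams (each contributes count−1 duplicates):
  wall wall wall: 2
1 duplicate windows → 12 − 1 = 11 distinct.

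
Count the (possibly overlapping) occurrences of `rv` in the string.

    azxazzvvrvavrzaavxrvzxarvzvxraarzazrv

Sliding a length-2 window over the 37 characters (36 positions):
  position 9–10: rv
  position 19–20: rv
  position 24–25: rv
  position 36–37: rv

4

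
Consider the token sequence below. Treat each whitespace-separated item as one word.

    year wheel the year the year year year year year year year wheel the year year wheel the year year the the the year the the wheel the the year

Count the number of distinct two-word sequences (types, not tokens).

30 tokens → 29 bigram windows in total.
Repeated bigrams (each contributes count−1 duplicates):
  year year: 8
  the year: 6
  the the: 4
  wheel the: 4
  year the: 3
  year wheel: 3
22 duplicate windows → 29 − 22 = 7 distinct.

7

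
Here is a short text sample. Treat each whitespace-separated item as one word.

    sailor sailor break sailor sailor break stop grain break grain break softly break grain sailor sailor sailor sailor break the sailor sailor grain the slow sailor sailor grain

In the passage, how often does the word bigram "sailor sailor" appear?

Scanning the 27 overlapping bigram windows for "sailor sailor":
  position 1–2: sailor sailor
  position 4–5: sailor sailor
  position 15–16: sailor sailor
  position 16–17: sailor sailor
  position 17–18: sailor sailor
  position 21–22: sailor sailor
  position 26–27: sailor sailor

7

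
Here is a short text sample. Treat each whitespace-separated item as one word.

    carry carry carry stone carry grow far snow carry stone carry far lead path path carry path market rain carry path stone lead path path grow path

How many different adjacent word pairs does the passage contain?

20

27 tokens → 26 bigram windows in total.
Repeated bigrams (each contributes count−1 duplicates):
  carry carry: 2
  carry path: 2
  carry stone: 2
  lead path: 2
  path path: 2
  stone carry: 2
6 duplicate windows → 26 − 6 = 20 distinct.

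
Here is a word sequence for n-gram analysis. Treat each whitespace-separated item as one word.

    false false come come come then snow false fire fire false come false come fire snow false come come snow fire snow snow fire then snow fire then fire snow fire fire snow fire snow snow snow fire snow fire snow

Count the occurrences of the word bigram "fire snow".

Scanning the 40 overlapping bigram windows for "fire snow":
  position 15–16: fire snow
  position 21–22: fire snow
  position 29–30: fire snow
  position 32–33: fire snow
  position 34–35: fire snow
  position 38–39: fire snow
  position 40–41: fire snow

7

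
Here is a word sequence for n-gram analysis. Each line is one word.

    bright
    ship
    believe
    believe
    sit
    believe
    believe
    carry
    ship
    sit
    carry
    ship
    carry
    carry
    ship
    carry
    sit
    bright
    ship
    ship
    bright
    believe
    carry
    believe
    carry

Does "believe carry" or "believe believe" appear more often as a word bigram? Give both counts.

"believe carry" (3 vs 2)

"believe carry": 3 occurrences
"believe believe": 2 occurrences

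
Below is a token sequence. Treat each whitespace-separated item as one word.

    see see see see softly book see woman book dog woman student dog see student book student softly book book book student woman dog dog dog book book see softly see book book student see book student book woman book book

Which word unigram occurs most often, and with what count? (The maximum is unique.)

Unigram frequencies (highest first):
  book: 14
  see: 9
  student: 6
  dog: 5
  woman: 4
  softly: 3

"book", 14 times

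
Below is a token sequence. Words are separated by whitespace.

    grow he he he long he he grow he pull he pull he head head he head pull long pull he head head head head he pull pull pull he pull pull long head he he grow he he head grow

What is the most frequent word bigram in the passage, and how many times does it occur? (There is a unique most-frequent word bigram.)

Bigram frequencies (highest first):
  he he: 5
  he pull: 4
  pull he: 4
  he head: 4
  head head: 4
  grow he: 3
  … (10 more, each ≤ 3)

"he he", 5 times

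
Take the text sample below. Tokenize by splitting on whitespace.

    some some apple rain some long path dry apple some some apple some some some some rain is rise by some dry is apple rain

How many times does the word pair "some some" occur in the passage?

Scanning the 24 overlapping bigram windows for "some some":
  position 1–2: some some
  position 10–11: some some
  position 13–14: some some
  position 14–15: some some
  position 15–16: some some

5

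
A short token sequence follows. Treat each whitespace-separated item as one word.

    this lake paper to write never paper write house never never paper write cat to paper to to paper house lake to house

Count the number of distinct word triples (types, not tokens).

23 tokens → 21 trigram windows in total.
Repeated trigrams (each contributes count−1 duplicates):
  never paper write: 2
1 duplicate windows → 21 − 1 = 20 distinct.

20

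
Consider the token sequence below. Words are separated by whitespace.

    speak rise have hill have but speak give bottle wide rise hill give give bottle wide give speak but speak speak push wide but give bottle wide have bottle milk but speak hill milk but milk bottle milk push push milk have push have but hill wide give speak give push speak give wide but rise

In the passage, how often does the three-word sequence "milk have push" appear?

1

Scanning the 54 overlapping trigram windows for "milk have push":
  position 41–43: milk have push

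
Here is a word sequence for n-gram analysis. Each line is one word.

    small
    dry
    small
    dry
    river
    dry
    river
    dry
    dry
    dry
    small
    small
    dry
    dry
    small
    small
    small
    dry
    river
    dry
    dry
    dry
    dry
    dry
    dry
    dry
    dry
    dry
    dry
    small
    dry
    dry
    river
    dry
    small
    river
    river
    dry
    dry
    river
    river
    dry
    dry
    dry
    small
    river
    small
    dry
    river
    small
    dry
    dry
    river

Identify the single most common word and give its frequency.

Unigram frequencies (highest first):
  dry: 30
  small: 12
  river: 11

"dry", 30 times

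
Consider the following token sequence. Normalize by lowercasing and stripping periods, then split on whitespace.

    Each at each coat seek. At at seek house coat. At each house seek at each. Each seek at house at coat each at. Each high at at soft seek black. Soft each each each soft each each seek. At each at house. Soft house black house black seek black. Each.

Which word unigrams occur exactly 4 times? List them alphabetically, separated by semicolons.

black; soft

Unigram counts meeting the condition (exactly 4 times):
  black: 4
  soft: 4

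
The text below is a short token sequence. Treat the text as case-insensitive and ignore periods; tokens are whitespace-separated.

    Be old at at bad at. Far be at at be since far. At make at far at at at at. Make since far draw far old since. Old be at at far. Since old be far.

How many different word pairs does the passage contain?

23

37 tokens → 36 bigram windows in total.
Repeated bigrams (each contributes count−1 duplicates):
  at at: 6
  at far: 3
  at make: 2
  be at: 2
  far at: 2
  old be: 2
  since far: 2
  since old: 2
13 duplicate windows → 36 − 13 = 23 distinct.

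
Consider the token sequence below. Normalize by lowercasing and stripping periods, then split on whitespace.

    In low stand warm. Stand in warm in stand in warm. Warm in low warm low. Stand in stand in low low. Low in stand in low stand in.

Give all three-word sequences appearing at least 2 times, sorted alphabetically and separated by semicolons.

in low stand; in stand in; low stand in; stand in low; stand in warm

Trigram counts meeting the condition (at least 2 times):
  in low stand: 2
  in stand in: 3
  low stand in: 2
  stand in low: 2
  stand in warm: 2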